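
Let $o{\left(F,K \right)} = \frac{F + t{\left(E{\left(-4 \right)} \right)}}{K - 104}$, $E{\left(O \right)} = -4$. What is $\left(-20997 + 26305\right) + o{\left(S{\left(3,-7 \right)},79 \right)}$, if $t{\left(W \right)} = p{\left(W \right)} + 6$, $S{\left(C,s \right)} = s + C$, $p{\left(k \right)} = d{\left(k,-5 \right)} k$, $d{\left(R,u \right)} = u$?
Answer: $\frac{132678}{25} \approx 5307.1$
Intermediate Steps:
$p{\left(k \right)} = - 5 k$
$S{\left(C,s \right)} = C + s$
$t{\left(W \right)} = 6 - 5 W$ ($t{\left(W \right)} = - 5 W + 6 = 6 - 5 W$)
$o{\left(F,K \right)} = \frac{26 + F}{-104 + K}$ ($o{\left(F,K \right)} = \frac{F + \left(6 - -20\right)}{K - 104} = \frac{F + \left(6 + 20\right)}{-104 + K} = \frac{F + 26}{-104 + K} = \frac{26 + F}{-104 + K}$)
$\left(-20997 + 26305\right) + o{\left(S{\left(3,-7 \right)},79 \right)} = \left(-20997 + 26305\right) + \frac{26 + \left(3 - 7\right)}{-104 + 79} = 5308 + \frac{26 - 4}{-25} = 5308 - \frac{22}{25} = \frac{132678}{25}$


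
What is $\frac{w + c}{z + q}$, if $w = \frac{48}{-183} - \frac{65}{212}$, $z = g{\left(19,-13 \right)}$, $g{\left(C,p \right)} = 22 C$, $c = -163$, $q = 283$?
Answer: $- \frac{2115273}{9065332} \approx -0.23334$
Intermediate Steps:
$z = 418$ ($z = 22 \cdot 19 = 418$)
$w = - \frac{7357}{12932}$ ($w = 48 \left(- \frac{1}{183}\right) - \frac{65}{212} = - \frac{16}{61} - \frac{65}{212} = - \frac{7357}{12932} \approx -0.5689$)
$\frac{w + c}{z + q} = \frac{- \frac{7357}{12932} - 163}{418 + 283} = - \frac{2115273}{12932 \cdot 701} = \left(- \frac{2115273}{12932}\right) \frac{1}{701} = - \frac{2115273}{9065332}$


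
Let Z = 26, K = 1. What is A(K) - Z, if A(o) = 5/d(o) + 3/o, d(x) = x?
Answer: -18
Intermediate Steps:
A(o) = 8/o (A(o) = 5/o + 3/o = 8/o)
A(K) - Z = 8/1 - 1*26 = 8*1 - 26 = 8 - 26 = -18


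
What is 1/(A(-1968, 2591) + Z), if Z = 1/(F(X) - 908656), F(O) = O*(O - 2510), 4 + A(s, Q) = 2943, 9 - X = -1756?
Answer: 2223581/6535104558 ≈ 0.00034025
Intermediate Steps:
X = 1765 (X = 9 - 1*(-1756) = 9 + 1756 = 1765)
A(s, Q) = 2939 (A(s, Q) = -4 + 2943 = 2939)
F(O) = O*(-2510 + O)
Z = -1/2223581 (Z = 1/(1765*(-2510 + 1765) - 908656) = 1/(1765*(-745) - 908656) = 1/(-1314925 - 908656) = 1/(-2223581) = -1/2223581 ≈ -4.4973e-7)
1/(A(-1968, 2591) + Z) = 1/(2939 - 1/2223581) = 1/(6535104558/2223581) = 2223581/6535104558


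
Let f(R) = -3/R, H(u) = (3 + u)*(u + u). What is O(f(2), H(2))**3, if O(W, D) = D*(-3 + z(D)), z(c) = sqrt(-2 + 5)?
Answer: -432000 + 240000*sqrt(3) ≈ -16308.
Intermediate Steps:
z(c) = sqrt(3)
H(u) = 2*u*(3 + u) (H(u) = (3 + u)*(2*u) = 2*u*(3 + u))
O(W, D) = D*(-3 + sqrt(3))
O(f(2), H(2))**3 = ((2*2*(3 + 2))*(-3 + sqrt(3)))**3 = ((2*2*5)*(-3 + sqrt(3)))**3 = (20*(-3 + sqrt(3)))**3 = (-60 + 20*sqrt(3))**3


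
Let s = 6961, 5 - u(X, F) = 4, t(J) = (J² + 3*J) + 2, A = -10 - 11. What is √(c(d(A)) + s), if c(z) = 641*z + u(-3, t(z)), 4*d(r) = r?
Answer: √14387/2 ≈ 59.973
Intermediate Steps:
A = -21
d(r) = r/4
t(J) = 2 + J² + 3*J
u(X, F) = 1 (u(X, F) = 5 - 1*4 = 5 - 4 = 1)
c(z) = 1 + 641*z (c(z) = 641*z + 1 = 1 + 641*z)
√(c(d(A)) + s) = √((1 + 641*((¼)*(-21))) + 6961) = √((1 + 641*(-21/4)) + 6961) = √((1 - 13461/4) + 6961) = √(-13457/4 + 6961) = √(14387/4) = √14387/2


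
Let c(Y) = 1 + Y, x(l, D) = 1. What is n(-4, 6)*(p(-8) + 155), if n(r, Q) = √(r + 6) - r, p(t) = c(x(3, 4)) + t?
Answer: 596 + 149*√2 ≈ 806.72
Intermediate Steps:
p(t) = 2 + t (p(t) = (1 + 1) + t = 2 + t)
n(r, Q) = √(6 + r) - r
n(-4, 6)*(p(-8) + 155) = (√(6 - 4) - 1*(-4))*((2 - 8) + 155) = (√2 + 4)*(-6 + 155) = (4 + √2)*149 = 596 + 149*√2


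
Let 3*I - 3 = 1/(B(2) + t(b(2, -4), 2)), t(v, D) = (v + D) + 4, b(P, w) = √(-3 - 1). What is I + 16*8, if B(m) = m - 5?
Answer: 1678/13 - 2*I/39 ≈ 129.08 - 0.051282*I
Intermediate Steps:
B(m) = -5 + m
b(P, w) = 2*I (b(P, w) = √(-4) = 2*I)
t(v, D) = 4 + D + v (t(v, D) = (D + v) + 4 = 4 + D + v)
I = 1 + (3 - 2*I)/39 (I = 1 + 1/(3*((-5 + 2) + (4 + 2 + 2*I))) = 1 + 1/(3*(-3 + (6 + 2*I))) = 1 + 1/(3*(3 + 2*I)) = 1 + ((3 - 2*I)/13)/3 = 1 + (3 - 2*I)/39 ≈ 1.0769 - 0.051282*I)
I + 16*8 = (14/13 - 2*I/39) + 16*8 = (14/13 - 2*I/39) + 128 = 1678/13 - 2*I/39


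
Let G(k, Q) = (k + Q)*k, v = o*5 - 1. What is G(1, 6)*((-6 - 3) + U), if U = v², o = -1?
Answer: 189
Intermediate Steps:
v = -6 (v = -1*5 - 1 = -5 - 1 = -6)
U = 36 (U = (-6)² = 36)
G(k, Q) = k*(Q + k) (G(k, Q) = (Q + k)*k = k*(Q + k))
G(1, 6)*((-6 - 3) + U) = (1*(6 + 1))*((-6 - 3) + 36) = (1*7)*(-9 + 36) = 7*27 = 189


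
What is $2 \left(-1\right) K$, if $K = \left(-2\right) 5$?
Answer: $20$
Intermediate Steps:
$K = -10$
$2 \left(-1\right) K = 2 \left(-1\right) \left(-10\right) = \left(-2\right) \left(-10\right) = 20$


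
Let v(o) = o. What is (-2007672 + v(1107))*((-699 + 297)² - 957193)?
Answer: 1596401041785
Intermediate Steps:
(-2007672 + v(1107))*((-699 + 297)² - 957193) = (-2007672 + 1107)*((-699 + 297)² - 957193) = -2006565*((-402)² - 957193) = -2006565*(161604 - 957193) = -2006565*(-795589) = 1596401041785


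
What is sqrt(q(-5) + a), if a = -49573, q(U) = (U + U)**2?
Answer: 3*I*sqrt(5497) ≈ 222.43*I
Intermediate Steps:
q(U) = 4*U**2 (q(U) = (2*U)**2 = 4*U**2)
sqrt(q(-5) + a) = sqrt(4*(-5)**2 - 49573) = sqrt(4*25 - 49573) = sqrt(100 - 49573) = sqrt(-49473) = 3*I*sqrt(5497)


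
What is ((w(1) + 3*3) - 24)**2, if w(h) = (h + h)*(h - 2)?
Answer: 289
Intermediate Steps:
w(h) = 2*h*(-2 + h) (w(h) = (2*h)*(-2 + h) = 2*h*(-2 + h))
((w(1) + 3*3) - 24)**2 = ((2*1*(-2 + 1) + 3*3) - 24)**2 = ((2*1*(-1) + 9) - 24)**2 = ((-2 + 9) - 24)**2 = (7 - 24)**2 = (-17)**2 = 289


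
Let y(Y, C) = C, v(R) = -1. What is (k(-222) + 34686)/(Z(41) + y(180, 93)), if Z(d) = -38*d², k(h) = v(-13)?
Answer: -6937/12757 ≈ -0.54378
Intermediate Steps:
k(h) = -1
(k(-222) + 34686)/(Z(41) + y(180, 93)) = (-1 + 34686)/(-38*41² + 93) = 34685/(-38*1681 + 93) = 34685/(-63878 + 93) = 34685/(-63785) = 34685*(-1/63785) = -6937/12757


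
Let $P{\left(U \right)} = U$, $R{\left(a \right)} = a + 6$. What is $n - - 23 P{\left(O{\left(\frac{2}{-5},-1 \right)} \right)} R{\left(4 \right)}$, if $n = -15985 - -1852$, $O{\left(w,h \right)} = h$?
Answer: $-14363$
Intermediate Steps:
$R{\left(a \right)} = 6 + a$
$n = -14133$ ($n = -15985 + 1852 = -14133$)
$n - - 23 P{\left(O{\left(\frac{2}{-5},-1 \right)} \right)} R{\left(4 \right)} = -14133 - \left(-23\right) \left(-1\right) \left(6 + 4\right) = -14133 - 23 \cdot 10 = -14133 - 230 = -14363$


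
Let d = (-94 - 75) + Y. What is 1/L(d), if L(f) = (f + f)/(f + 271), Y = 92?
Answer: -97/77 ≈ -1.2597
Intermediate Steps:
d = -77 (d = (-94 - 75) + 92 = -169 + 92 = -77)
L(f) = 2*f/(271 + f) (L(f) = (2*f)/(271 + f) = 2*f/(271 + f))
1/L(d) = 1/(2*(-77)/(271 - 77)) = 1/(2*(-77)/194) = 1/(2*(-77)*(1/194)) = 1/(-77/97) = -97/77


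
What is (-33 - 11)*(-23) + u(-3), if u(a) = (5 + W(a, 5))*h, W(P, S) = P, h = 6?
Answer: 1024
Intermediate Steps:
u(a) = 30 + 6*a (u(a) = (5 + a)*6 = 30 + 6*a)
(-33 - 11)*(-23) + u(-3) = (-33 - 11)*(-23) + (30 + 6*(-3)) = -44*(-23) + (30 - 18) = 1012 + 12 = 1024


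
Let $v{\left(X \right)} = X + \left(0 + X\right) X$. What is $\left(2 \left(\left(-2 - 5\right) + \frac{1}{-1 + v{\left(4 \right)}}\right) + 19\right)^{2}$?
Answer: $\frac{9409}{361} \approx 26.064$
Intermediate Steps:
$v{\left(X \right)} = X + X^{2}$ ($v{\left(X \right)} = X + X X = X + X^{2}$)
$\left(2 \left(\left(-2 - 5\right) + \frac{1}{-1 + v{\left(4 \right)}}\right) + 19\right)^{2} = \left(2 \left(\left(-2 - 5\right) + \frac{1}{-1 + 4 \left(1 + 4\right)}\right) + 19\right)^{2} = \left(2 \left(\left(-2 - 5\right) + \frac{1}{-1 + 4 \cdot 5}\right) + 19\right)^{2} = \left(2 \left(-7 + \frac{1}{-1 + 20}\right) + 19\right)^{2} = \left(2 \left(-7 + \frac{1}{19}\right) + 19\right)^{2} = \left(2 \left(- \frac{132}{19}\right) + 19\right)^{2} = \left(- \frac{264}{19} + 19\right)^{2} = \left(\frac{97}{19}\right)^{2} = \frac{9409}{361}$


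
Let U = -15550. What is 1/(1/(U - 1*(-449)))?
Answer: -15101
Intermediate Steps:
1/(1/(U - 1*(-449))) = 1/(1/(-15550 - 1*(-449))) = 1/(1/(-15550 + 449)) = 1/(1/(-15101)) = 1/(-1/15101) = -15101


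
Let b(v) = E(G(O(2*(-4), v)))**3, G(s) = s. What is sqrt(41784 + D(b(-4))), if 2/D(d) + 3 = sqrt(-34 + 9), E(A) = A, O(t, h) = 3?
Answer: sqrt(12075525 - 85*I)/17 ≈ 204.41 - 0.00071943*I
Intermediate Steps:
b(v) = 27 (b(v) = 3**3 = 27)
D(d) = (-3 - 5*I)/17 (D(d) = 2/(-3 + sqrt(-34 + 9)) = 2/(-3 + sqrt(-25)) = 2/(-3 + 5*I) = 2*((-3 - 5*I)/34) = (-3 - 5*I)/17)
sqrt(41784 + D(b(-4))) = sqrt(41784 + (-3/17 - 5*I/17)) = sqrt(710325/17 - 5*I/17)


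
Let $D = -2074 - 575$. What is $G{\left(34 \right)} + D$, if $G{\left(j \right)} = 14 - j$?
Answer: $-2669$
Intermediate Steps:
$D = -2649$ ($D = -2074 - 575 = -2649$)
$G{\left(34 \right)} + D = \left(14 - 34\right) - 2649 = -20 - 2649 = -2669$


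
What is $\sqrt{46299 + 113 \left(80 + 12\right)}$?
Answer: $\sqrt{56695} \approx 238.11$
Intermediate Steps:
$\sqrt{46299 + 113 \left(80 + 12\right)} = \sqrt{46299 + 113 \cdot 92} = \sqrt{46299 + 10396} = \sqrt{56695}$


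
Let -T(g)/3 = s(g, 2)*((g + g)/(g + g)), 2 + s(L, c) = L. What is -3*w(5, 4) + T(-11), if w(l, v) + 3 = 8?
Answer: 24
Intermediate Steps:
s(L, c) = -2 + L
w(l, v) = 5 (w(l, v) = -3 + 8 = 5)
T(g) = 6 - 3*g (T(g) = -3*(-2 + g)*(g + g)/(g + g) = -3*(-2 + g)*(2*g)/((2*g)) = -3*(-2 + g)*(2*g)*(1/(2*g)) = -3*(-2 + g) = 6 - 3*g)
-3*w(5, 4) + T(-11) = -3*5 + (6 - 3*(-11)) = -15 + (6 + 33) = -15 + 39 = 24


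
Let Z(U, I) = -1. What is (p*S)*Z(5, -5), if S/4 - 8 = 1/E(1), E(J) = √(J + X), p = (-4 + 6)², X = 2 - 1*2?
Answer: -144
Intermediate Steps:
X = 0 (X = 2 - 2 = 0)
p = 4 (p = 2² = 4)
E(J) = √J (E(J) = √(J + 0) = √J)
S = 36 (S = 32 + 4/(√1) = 32 + 4/1 = 32 + 4*1 = 32 + 4 = 36)
(p*S)*Z(5, -5) = (4*36)*(-1) = 144*(-1) = -144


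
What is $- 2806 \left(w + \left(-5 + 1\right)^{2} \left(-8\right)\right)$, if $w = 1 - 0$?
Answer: $356362$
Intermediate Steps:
$w = 1$ ($w = 1 + 0 = 1$)
$- 2806 \left(w + \left(-5 + 1\right)^{2} \left(-8\right)\right) = - 2806 \left(1 + \left(-5 + 1\right)^{2} \left(-8\right)\right) = - 2806 \left(1 + \left(-4\right)^{2} \left(-8\right)\right) = - 2806 \left(1 + 16 \left(-8\right)\right) = - 2806 \left(1 - 128\right) = \left(-2806\right) \left(-127\right) = 356362$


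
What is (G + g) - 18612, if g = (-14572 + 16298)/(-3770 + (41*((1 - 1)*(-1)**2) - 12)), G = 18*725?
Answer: -10518605/1891 ≈ -5562.5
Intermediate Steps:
G = 13050
g = -863/1891 (g = 1726/(-3770 + (41*(0*1) - 12)) = 1726/(-3770 + (41*0 - 12)) = 1726/(-3770 + (0 - 12)) = 1726/(-3770 - 12) = 1726/(-3782) = 1726*(-1/3782) = -863/1891 ≈ -0.45637)
(G + g) - 18612 = (13050 - 863/1891) - 18612 = 24676687/1891 - 18612 = -10518605/1891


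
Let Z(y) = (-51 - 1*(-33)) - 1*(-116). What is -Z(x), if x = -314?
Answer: -98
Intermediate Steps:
Z(y) = 98 (Z(y) = (-51 + 33) + 116 = -18 + 116 = 98)
-Z(x) = -1*98 = -98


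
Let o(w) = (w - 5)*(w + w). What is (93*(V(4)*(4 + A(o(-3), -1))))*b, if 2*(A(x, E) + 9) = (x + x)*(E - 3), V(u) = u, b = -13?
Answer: 952692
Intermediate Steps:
o(w) = 2*w*(-5 + w) (o(w) = (-5 + w)*(2*w) = 2*w*(-5 + w))
A(x, E) = -9 + x*(-3 + E) (A(x, E) = -9 + ((x + x)*(E - 3))/2 = -9 + ((2*x)*(-3 + E))/2 = -9 + (2*x*(-3 + E))/2 = -9 + x*(-3 + E))
(93*(V(4)*(4 + A(o(-3), -1))))*b = (93*(4*(4 + (-9 - 6*(-3)*(-5 - 3) - 2*(-3)*(-5 - 3)))))*(-13) = (93*(4*(4 + (-9 - 6*(-3)*(-8) - 2*(-3)*(-8)))))*(-13) = (93*(4*(4 + (-9 - 3*48 - 1*48))))*(-13) = (93*(4*(4 + (-9 - 144 - 48))))*(-13) = (93*(4*(4 - 201)))*(-13) = (93*(4*(-197)))*(-13) = (93*(-788))*(-13) = -73284*(-13) = 952692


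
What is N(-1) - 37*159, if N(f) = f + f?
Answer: -5885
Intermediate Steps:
N(f) = 2*f
N(-1) - 37*159 = 2*(-1) - 37*159 = -2 - 5883 = -5885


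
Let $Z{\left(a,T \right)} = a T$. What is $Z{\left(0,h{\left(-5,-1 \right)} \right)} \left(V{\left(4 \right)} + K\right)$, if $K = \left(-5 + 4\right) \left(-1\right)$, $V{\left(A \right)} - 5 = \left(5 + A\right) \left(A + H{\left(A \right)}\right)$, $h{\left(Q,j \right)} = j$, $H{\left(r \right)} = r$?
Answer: $0$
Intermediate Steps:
$Z{\left(a,T \right)} = T a$
$V{\left(A \right)} = 5 + 2 A \left(5 + A\right)$ ($V{\left(A \right)} = 5 + \left(5 + A\right) \left(A + A\right) = 5 + \left(5 + A\right) 2 A = 5 + 2 A \left(5 + A\right)$)
$K = 1$ ($K = \left(-1\right) \left(-1\right) = 1$)
$Z{\left(0,h{\left(-5,-1 \right)} \right)} \left(V{\left(4 \right)} + K\right) = \left(-1\right) 0 \left(\left(5 + 2 \cdot 4^{2} + 10 \cdot 4\right) + 1\right) = 0 \left(\left(5 + 2 \cdot 16 + 40\right) + 1\right) = 0 \left(\left(5 + 32 + 40\right) + 1\right) = 0 \left(77 + 1\right) = 0 \cdot 78 = 0$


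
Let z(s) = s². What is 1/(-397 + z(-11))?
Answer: -1/276 ≈ -0.0036232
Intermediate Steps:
1/(-397 + z(-11)) = 1/(-397 + (-11)²) = 1/(-397 + 121) = 1/(-276) = -1/276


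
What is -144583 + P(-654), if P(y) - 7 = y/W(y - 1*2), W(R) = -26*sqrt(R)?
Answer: -144576 - 327*I*sqrt(41)/2132 ≈ -1.4458e+5 - 0.98209*I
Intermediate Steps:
P(y) = 7 - y/(26*sqrt(-2 + y)) (P(y) = 7 + y/((-26*sqrt(y - 1*2))) = 7 + y/((-26*sqrt(y - 2))) = 7 + y/((-26*sqrt(-2 + y))) = 7 + y*(-1/(26*sqrt(-2 + y))) = 7 - y/(26*sqrt(-2 + y)))
-144583 + P(-654) = -144583 + (7 - 1/26*(-654)/sqrt(-2 - 654)) = -144583 + (7 - 1/26*(-654)/sqrt(-656)) = -144583 + (7 - 1/26*(-654)*(-I*sqrt(41)/164)) = -144583 + (7 - 327*I*sqrt(41)/2132) = -144576 - 327*I*sqrt(41)/2132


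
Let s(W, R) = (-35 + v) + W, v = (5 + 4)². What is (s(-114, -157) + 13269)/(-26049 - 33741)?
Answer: -13201/59790 ≈ -0.22079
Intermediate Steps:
v = 81 (v = 9² = 81)
s(W, R) = 46 + W (s(W, R) = (-35 + 81) + W = 46 + W)
(s(-114, -157) + 13269)/(-26049 - 33741) = ((46 - 114) + 13269)/(-26049 - 33741) = (-68 + 13269)/(-59790) = 13201*(-1/59790) = -13201/59790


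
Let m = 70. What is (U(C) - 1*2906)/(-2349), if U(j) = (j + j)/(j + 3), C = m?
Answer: 70666/57159 ≈ 1.2363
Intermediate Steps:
C = 70
U(j) = 2*j/(3 + j) (U(j) = (2*j)/(3 + j) = 2*j/(3 + j))
(U(C) - 1*2906)/(-2349) = (2*70/(3 + 70) - 1*2906)/(-2349) = (2*70/73 - 2906)*(-1/2349) = (2*70*(1/73) - 2906)*(-1/2349) = (140/73 - 2906)*(-1/2349) = -211998/73*(-1/2349) = 70666/57159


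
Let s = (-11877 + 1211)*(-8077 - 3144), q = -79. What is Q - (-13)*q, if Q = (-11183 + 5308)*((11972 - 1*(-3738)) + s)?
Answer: -703231015027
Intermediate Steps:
s = 119683186 (s = -10666*(-11221) = 119683186)
Q = -703231014000 (Q = (-11183 + 5308)*((11972 - 1*(-3738)) + 119683186) = -5875*((11972 + 3738) + 119683186) = -5875*(15710 + 119683186) = -5875*119698896 = -703231014000)
Q - (-13)*q = -703231014000 - (-13)*(-79) = -703231014000 - 1*1027 = -703231014000 - 1027 = -703231015027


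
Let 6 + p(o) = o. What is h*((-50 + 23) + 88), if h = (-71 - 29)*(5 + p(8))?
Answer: -42700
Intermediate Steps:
p(o) = -6 + o
h = -700 (h = (-71 - 29)*(5 + (-6 + 8)) = -100*(5 + 2) = -100*7 = -700)
h*((-50 + 23) + 88) = -700*((-50 + 23) + 88) = -700*(-27 + 88) = -700*61 = -42700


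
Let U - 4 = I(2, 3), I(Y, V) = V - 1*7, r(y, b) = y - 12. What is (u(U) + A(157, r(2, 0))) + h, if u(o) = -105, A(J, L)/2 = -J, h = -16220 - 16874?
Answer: -33513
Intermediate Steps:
r(y, b) = -12 + y
I(Y, V) = -7 + V (I(Y, V) = V - 7 = -7 + V)
h = -33094
U = 0 (U = 4 + (-7 + 3) = 4 - 4 = 0)
A(J, L) = -2*J (A(J, L) = 2*(-J) = -2*J)
(u(U) + A(157, r(2, 0))) + h = (-105 - 2*157) - 33094 = (-105 - 314) - 33094 = -419 - 33094 = -33513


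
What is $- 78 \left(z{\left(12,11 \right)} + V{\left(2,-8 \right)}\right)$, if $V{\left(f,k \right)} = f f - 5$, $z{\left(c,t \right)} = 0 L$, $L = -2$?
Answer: $78$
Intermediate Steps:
$z{\left(c,t \right)} = 0$ ($z{\left(c,t \right)} = 0 \left(-2\right) = 0$)
$V{\left(f,k \right)} = -5 + f^{2}$ ($V{\left(f,k \right)} = f^{2} - 5 = -5 + f^{2}$)
$- 78 \left(z{\left(12,11 \right)} + V{\left(2,-8 \right)}\right) = - 78 \left(0 - \left(5 - 2^{2}\right)\right) = - 78 \left(0 + \left(-5 + 4\right)\right) = - 78 \left(0 - 1\right) = \left(-78\right) \left(-1\right) = 78$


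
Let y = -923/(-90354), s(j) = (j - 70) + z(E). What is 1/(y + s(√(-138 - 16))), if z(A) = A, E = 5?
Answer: -530566548798/35738637914233 - 8163845316*I*√154/35738637914233 ≈ -0.014846 - 0.0028348*I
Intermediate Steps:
s(j) = -65 + j (s(j) = (j - 70) + 5 = (-70 + j) + 5 = -65 + j)
y = 923/90354 (y = -923*(-1/90354) = 923/90354 ≈ 0.010215)
1/(y + s(√(-138 - 16))) = 1/(923/90354 + (-65 + √(-138 - 16))) = 1/(923/90354 + (-65 + √(-154))) = 1/(923/90354 + (-65 + I*√154)) = 1/(-5872087/90354 + I*√154)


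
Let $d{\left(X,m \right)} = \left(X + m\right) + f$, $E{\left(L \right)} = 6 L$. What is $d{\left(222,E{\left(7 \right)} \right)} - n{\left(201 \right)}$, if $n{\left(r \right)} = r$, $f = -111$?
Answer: $-48$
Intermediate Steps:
$d{\left(X,m \right)} = -111 + X + m$ ($d{\left(X,m \right)} = \left(X + m\right) - 111 = -111 + X + m$)
$d{\left(222,E{\left(7 \right)} \right)} - n{\left(201 \right)} = \left(-111 + 222 + 6 \cdot 7\right) - 201 = \left(-111 + 222 + 42\right) - 201 = 153 - 201 = -48$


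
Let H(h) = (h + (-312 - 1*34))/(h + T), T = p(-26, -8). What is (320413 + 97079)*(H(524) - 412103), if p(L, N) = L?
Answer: -14280113185512/83 ≈ -1.7205e+11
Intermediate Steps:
T = -26
H(h) = (-346 + h)/(-26 + h) (H(h) = (h + (-312 - 1*34))/(h - 26) = (h + (-312 - 34))/(-26 + h) = (h - 346)/(-26 + h) = (-346 + h)/(-26 + h))
(320413 + 97079)*(H(524) - 412103) = (320413 + 97079)*((-346 + 524)/(-26 + 524) - 412103) = 417492*(178/498 - 412103) = 417492*((1/498)*178 - 412103) = 417492*(89/249 - 412103) = 417492*(-102613558/249) = -14280113185512/83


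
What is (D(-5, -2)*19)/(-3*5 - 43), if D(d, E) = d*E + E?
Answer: -76/29 ≈ -2.6207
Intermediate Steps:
D(d, E) = E + E*d (D(d, E) = E*d + E = E + E*d)
(D(-5, -2)*19)/(-3*5 - 43) = (-2*(1 - 5)*19)/(-3*5 - 43) = (-2*(-4)*19)/(-15 - 43) = (8*19)/(-58) = 152*(-1/58) = -76/29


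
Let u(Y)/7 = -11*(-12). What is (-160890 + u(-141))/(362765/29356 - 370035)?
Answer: 4695961896/10862384695 ≈ 0.43231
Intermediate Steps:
u(Y) = 924 (u(Y) = 7*(-11*(-12)) = 7*132 = 924)
(-160890 + u(-141))/(362765/29356 - 370035) = (-160890 + 924)/(362765/29356 - 370035) = -159966/(362765*(1/29356) - 370035) = -159966/(362765/29356 - 370035) = -159966/(-10862384695/29356) = -159966*(-29356/10862384695) = 4695961896/10862384695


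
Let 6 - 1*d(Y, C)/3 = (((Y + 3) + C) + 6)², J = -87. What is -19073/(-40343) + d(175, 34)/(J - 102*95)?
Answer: 1979177581/131477837 ≈ 15.053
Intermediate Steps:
d(Y, C) = 18 - 3*(9 + C + Y)² (d(Y, C) = 18 - 3*(((Y + 3) + C) + 6)² = 18 - 3*(((3 + Y) + C) + 6)² = 18 - 3*((3 + C + Y) + 6)² = 18 - 3*(9 + C + Y)²)
-19073/(-40343) + d(175, 34)/(J - 102*95) = -19073/(-40343) + (18 - 3*(9 + 34 + 175)²)/(-87 - 102*95) = -19073*(-1/40343) + (18 - 3*218²)/(-87 - 9690) = 19073/40343 + (18 - 3*47524)/(-9777) = 19073/40343 + (18 - 142572)*(-1/9777) = 19073/40343 - 142554*(-1/9777) = 19073/40343 + 47518/3259 = 1979177581/131477837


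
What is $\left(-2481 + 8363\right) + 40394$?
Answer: $46276$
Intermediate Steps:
$\left(-2481 + 8363\right) + 40394 = 5882 + 40394 = 46276$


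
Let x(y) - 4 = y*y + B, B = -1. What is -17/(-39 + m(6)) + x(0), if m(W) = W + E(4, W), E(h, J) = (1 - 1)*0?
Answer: 116/33 ≈ 3.5152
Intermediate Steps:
E(h, J) = 0 (E(h, J) = 0*0 = 0)
m(W) = W (m(W) = W + 0 = W)
x(y) = 3 + y² (x(y) = 4 + (y*y - 1) = 4 + (y² - 1) = 4 + (-1 + y²) = 3 + y²)
-17/(-39 + m(6)) + x(0) = -17/(-39 + 6) + (3 + 0²) = -17/(-33) + (3 + 0) = -1/33*(-17) + 3 = 17/33 + 3 = 116/33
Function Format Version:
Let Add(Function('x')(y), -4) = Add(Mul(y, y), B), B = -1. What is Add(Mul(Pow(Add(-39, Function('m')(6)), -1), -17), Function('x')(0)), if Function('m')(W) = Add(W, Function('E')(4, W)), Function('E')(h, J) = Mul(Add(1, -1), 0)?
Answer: Rational(116, 33) ≈ 3.5152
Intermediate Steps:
Function('E')(h, J) = 0 (Function('E')(h, J) = Mul(0, 0) = 0)
Function('m')(W) = W (Function('m')(W) = Add(W, 0) = W)
Function('x')(y) = Add(3, Pow(y, 2)) (Function('x')(y) = Add(4, Add(Mul(y, y), -1)) = Add(4, Add(Pow(y, 2), -1)) = Add(4, Add(-1, Pow(y, 2))) = Add(3, Pow(y, 2)))
Add(Mul(Pow(Add(-39, Function('m')(6)), -1), -17), Function('x')(0)) = Add(Mul(Pow(Add(-39, 6), -1), -17), Add(3, Pow(0, 2))) = Add(Mul(Pow(-33, -1), -17), Add(3, 0)) = Add(Mul(Rational(-1, 33), -17), 3) = Add(Rational(17, 33), 3) = Rational(116, 33)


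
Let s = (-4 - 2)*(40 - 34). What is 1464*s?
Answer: -52704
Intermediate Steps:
s = -36 (s = -6*6 = -36)
1464*s = 1464*(-36) = -52704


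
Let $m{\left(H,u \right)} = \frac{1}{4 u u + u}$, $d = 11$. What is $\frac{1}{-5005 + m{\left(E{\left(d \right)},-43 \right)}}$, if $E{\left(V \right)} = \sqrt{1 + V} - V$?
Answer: $- \frac{7353}{36801764} \approx -0.0001998$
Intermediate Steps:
$m{\left(H,u \right)} = \frac{1}{u + 4 u^{2}}$ ($m{\left(H,u \right)} = \frac{1}{4 u^{2} + u} = \frac{1}{u + 4 u^{2}}$)
$\frac{1}{-5005 + m{\left(E{\left(d \right)},-43 \right)}} = \frac{1}{-5005 + \frac{1}{\left(-43\right) \left(1 + 4 \left(-43\right)\right)}} = \frac{1}{-5005 - \frac{1}{43 \left(1 - 172\right)}} = \frac{1}{-5005 - \frac{1}{43 \left(-171\right)}} = \frac{1}{-5005 - - \frac{1}{7353}} = \frac{1}{-5005 + \frac{1}{7353}} = \frac{1}{- \frac{36801764}{7353}} = - \frac{7353}{36801764}$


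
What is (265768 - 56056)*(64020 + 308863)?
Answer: 78198039696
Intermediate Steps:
(265768 - 56056)*(64020 + 308863) = 209712*372883 = 78198039696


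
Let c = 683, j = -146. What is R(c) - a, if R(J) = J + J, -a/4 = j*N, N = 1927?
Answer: -1124002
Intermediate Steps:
a = 1125368 (a = -(-584)*1927 = -4*(-281342) = 1125368)
R(J) = 2*J
R(c) - a = 2*683 - 1*1125368 = 1366 - 1125368 = -1124002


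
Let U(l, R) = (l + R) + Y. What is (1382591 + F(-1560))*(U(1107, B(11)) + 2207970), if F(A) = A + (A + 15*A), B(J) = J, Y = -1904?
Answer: 2993098214064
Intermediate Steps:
U(l, R) = -1904 + R + l (U(l, R) = (l + R) - 1904 = (R + l) - 1904 = -1904 + R + l)
F(A) = 17*A (F(A) = A + 16*A = 17*A)
(1382591 + F(-1560))*(U(1107, B(11)) + 2207970) = (1382591 + 17*(-1560))*((-1904 + 11 + 1107) + 2207970) = (1382591 - 26520)*(-786 + 2207970) = 1356071*2207184 = 2993098214064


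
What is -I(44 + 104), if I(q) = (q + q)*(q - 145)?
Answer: -888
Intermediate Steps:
I(q) = 2*q*(-145 + q) (I(q) = (2*q)*(-145 + q) = 2*q*(-145 + q))
-I(44 + 104) = -2*(44 + 104)*(-145 + (44 + 104)) = -2*148*(-145 + 148) = -2*148*3 = -1*888 = -888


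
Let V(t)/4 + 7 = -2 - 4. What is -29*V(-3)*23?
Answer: 34684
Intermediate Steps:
V(t) = -52 (V(t) = -28 + 4*(-2 - 4) = -28 + 4*(-6) = -28 - 24 = -52)
-29*V(-3)*23 = -29*(-52)*23 = 1508*23 = 34684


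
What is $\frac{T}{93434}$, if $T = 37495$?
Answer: $\frac{37495}{93434} \approx 0.4013$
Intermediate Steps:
$\frac{T}{93434} = \frac{37495}{93434}$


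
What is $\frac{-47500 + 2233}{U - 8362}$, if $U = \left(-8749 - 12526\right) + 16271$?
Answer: $\frac{45267}{13366} \approx 3.3867$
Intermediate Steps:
$U = -5004$ ($U = -21275 + 16271 = -5004$)
$\frac{-47500 + 2233}{U - 8362} = \frac{-47500 + 2233}{-5004 - 8362} = - \frac{45267}{-13366} = \left(-45267\right) \left(- \frac{1}{13366}\right) = \frac{45267}{13366}$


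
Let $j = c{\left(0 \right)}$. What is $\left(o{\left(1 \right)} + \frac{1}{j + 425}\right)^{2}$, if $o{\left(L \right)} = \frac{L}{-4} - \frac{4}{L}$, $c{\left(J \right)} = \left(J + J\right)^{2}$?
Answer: $\frac{52142841}{2890000} \approx 18.043$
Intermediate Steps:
$c{\left(J \right)} = 4 J^{2}$ ($c{\left(J \right)} = \left(2 J\right)^{2} = 4 J^{2}$)
$o{\left(L \right)} = - \frac{4}{L} - \frac{L}{4}$ ($o{\left(L \right)} = L \left(- \frac{1}{4}\right) - \frac{4}{L} = - \frac{L}{4} - \frac{4}{L} = - \frac{4}{L} - \frac{L}{4}$)
$j = 0$ ($j = 4 \cdot 0^{2} = 4 \cdot 0 = 0$)
$\left(o{\left(1 \right)} + \frac{1}{j + 425}\right)^{2} = \left(\left(- \frac{4}{1} - \frac{1}{4}\right) + \frac{1}{0 + 425}\right)^{2} = \left(\left(\left(-4\right) 1 - \frac{1}{4}\right) + \frac{1}{425}\right)^{2} = \left(\left(-4 - \frac{1}{4}\right) + \frac{1}{425}\right)^{2} = \left(- \frac{17}{4} + \frac{1}{425}\right)^{2} = \left(- \frac{7221}{1700}\right)^{2} = \frac{52142841}{2890000}$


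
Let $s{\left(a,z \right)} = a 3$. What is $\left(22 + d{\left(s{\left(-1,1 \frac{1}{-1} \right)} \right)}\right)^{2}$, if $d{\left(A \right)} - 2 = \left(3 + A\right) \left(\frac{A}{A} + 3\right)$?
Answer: $576$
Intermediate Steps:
$s{\left(a,z \right)} = 3 a$
$d{\left(A \right)} = 14 + 4 A$ ($d{\left(A \right)} = 2 + \left(3 + A\right) \left(\frac{A}{A} + 3\right) = 2 + \left(3 + A\right) \left(1 + 3\right) = 2 + \left(3 + A\right) 4 = 2 + \left(12 + 4 A\right) = 14 + 4 A$)
$\left(22 + d{\left(s{\left(-1,1 \frac{1}{-1} \right)} \right)}\right)^{2} = \left(22 + \left(14 + 4 \cdot 3 \left(-1\right)\right)\right)^{2} = \left(22 + \left(14 + 4 \left(-3\right)\right)\right)^{2} = \left(22 + \left(14 - 12\right)\right)^{2} = \left(22 + 2\right)^{2} = 24^{2} = 576$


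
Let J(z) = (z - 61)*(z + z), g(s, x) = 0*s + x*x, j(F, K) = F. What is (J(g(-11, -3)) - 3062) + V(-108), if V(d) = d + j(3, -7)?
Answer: -4103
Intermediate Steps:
g(s, x) = x² (g(s, x) = 0 + x² = x²)
J(z) = 2*z*(-61 + z) (J(z) = (-61 + z)*(2*z) = 2*z*(-61 + z))
V(d) = 3 + d (V(d) = d + 3 = 3 + d)
(J(g(-11, -3)) - 3062) + V(-108) = (2*(-3)²*(-61 + (-3)²) - 3062) + (3 - 108) = (2*9*(-61 + 9) - 3062) - 105 = (2*9*(-52) - 3062) - 105 = (-936 - 3062) - 105 = -3998 - 105 = -4103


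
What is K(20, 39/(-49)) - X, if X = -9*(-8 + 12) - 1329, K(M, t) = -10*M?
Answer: 1165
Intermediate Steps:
X = -1365 (X = -9*4 - 1329 = -36 - 1329 = -1365)
K(20, 39/(-49)) - X = -10*20 - 1*(-1365) = -200 + 1365 = 1165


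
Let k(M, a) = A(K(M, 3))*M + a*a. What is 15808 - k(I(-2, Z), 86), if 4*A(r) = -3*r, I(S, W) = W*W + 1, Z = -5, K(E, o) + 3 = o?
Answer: 8412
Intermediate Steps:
K(E, o) = -3 + o
I(S, W) = 1 + W**2 (I(S, W) = W**2 + 1 = 1 + W**2)
A(r) = -3*r/4 (A(r) = (-3*r)/4 = -3*r/4)
k(M, a) = a**2 (k(M, a) = (-3*(-3 + 3)/4)*M + a*a = (-3/4*0)*M + a**2 = 0*M + a**2 = 0 + a**2 = a**2)
15808 - k(I(-2, Z), 86) = 15808 - 1*86**2 = 15808 - 1*7396 = 15808 - 7396 = 8412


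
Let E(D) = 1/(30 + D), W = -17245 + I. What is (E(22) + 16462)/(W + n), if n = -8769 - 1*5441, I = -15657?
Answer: -856025/2449824 ≈ -0.34942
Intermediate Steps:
W = -32902 (W = -17245 - 15657 = -32902)
n = -14210 (n = -8769 - 5441 = -14210)
(E(22) + 16462)/(W + n) = (1/(30 + 22) + 16462)/(-32902 - 14210) = (1/52 + 16462)/(-47112) = (1/52 + 16462)*(-1/47112) = (856025/52)*(-1/47112) = -856025/2449824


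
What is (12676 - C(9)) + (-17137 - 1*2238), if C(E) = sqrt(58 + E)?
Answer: -6699 - sqrt(67) ≈ -6707.2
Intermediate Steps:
(12676 - C(9)) + (-17137 - 1*2238) = (12676 - sqrt(58 + 9)) + (-17137 - 1*2238) = (12676 - sqrt(67)) + (-17137 - 2238) = (12676 - sqrt(67)) - 19375 = -6699 - sqrt(67)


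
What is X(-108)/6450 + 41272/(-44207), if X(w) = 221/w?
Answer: -28759844947/30794596200 ≈ -0.93392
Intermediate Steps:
X(-108)/6450 + 41272/(-44207) = (221/(-108))/6450 + 41272/(-44207) = (221*(-1/108))*(1/6450) + 41272*(-1/44207) = -221/108*1/6450 - 41272/44207 = -221/696600 - 41272/44207 = -28759844947/30794596200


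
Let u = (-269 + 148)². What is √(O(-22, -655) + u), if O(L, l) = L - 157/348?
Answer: √442591185/174 ≈ 120.91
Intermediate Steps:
O(L, l) = -157/348 + L (O(L, l) = L - 157/348 = -157/348 + L)
u = 14641 (u = (-121)² = 14641)
√(O(-22, -655) + u) = √((-157/348 - 22) + 14641) = √(-7813/348 + 14641) = √(5087255/348) = √442591185/174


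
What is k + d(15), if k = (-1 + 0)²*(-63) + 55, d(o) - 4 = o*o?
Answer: 221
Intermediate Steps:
d(o) = 4 + o² (d(o) = 4 + o*o = 4 + o²)
k = -8 (k = (-1)²*(-63) + 55 = 1*(-63) + 55 = -63 + 55 = -8)
k + d(15) = -8 + (4 + 15²) = -8 + (4 + 225) = -8 + 229 = 221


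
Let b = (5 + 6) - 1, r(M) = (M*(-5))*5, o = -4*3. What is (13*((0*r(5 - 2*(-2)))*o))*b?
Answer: 0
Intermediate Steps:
o = -12
r(M) = -25*M (r(M) = -5*M*5 = -25*M)
b = 10 (b = 11 - 1 = 10)
(13*((0*r(5 - 2*(-2)))*o))*b = (13*((0*(-25*(5 - 2*(-2))))*(-12)))*10 = (13*((0*(-25*(5 + 4)))*(-12)))*10 = (13*((0*(-25*9))*(-12)))*10 = (13*((0*(-225))*(-12)))*10 = (13*(0*(-12)))*10 = (13*0)*10 = 0*10 = 0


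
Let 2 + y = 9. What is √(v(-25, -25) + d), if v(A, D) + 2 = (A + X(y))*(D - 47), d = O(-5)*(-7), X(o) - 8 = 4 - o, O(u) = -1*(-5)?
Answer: √1403 ≈ 37.457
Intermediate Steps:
O(u) = 5
y = 7 (y = -2 + 9 = 7)
X(o) = 12 - o (X(o) = 8 + (4 - o) = 12 - o)
d = -35 (d = 5*(-7) = -35)
v(A, D) = -2 + (-47 + D)*(5 + A) (v(A, D) = -2 + (A + (12 - 1*7))*(D - 47) = -2 + (A + (12 - 7))*(-47 + D) = -2 + (A + 5)*(-47 + D) = -2 + (5 + A)*(-47 + D) = -2 + (-47 + D)*(5 + A))
√(v(-25, -25) + d) = √((-237 - 47*(-25) + 5*(-25) - 25*(-25)) - 35) = √((-237 + 1175 - 125 + 625) - 35) = √(1438 - 35) = √1403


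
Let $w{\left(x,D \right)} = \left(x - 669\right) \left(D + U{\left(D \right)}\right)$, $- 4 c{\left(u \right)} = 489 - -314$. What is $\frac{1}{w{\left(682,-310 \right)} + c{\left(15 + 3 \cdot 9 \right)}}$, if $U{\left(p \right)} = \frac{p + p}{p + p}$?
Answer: $- \frac{4}{16871} \approx -0.00023709$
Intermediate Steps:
$U{\left(p \right)} = 1$ ($U{\left(p \right)} = \frac{2 p}{2 p} = 2 p \frac{1}{2 p} = 1$)
$c{\left(u \right)} = - \frac{803}{4}$ ($c{\left(u \right)} = - \frac{489 - -314}{4} = - \frac{489 + 314}{4} = \left(- \frac{1}{4}\right) 803 = - \frac{803}{4}$)
$w{\left(x,D \right)} = \left(1 + D\right) \left(-669 + x\right)$ ($w{\left(x,D \right)} = \left(x - 669\right) \left(D + 1\right) = \left(-669 + x\right) \left(1 + D\right) = \left(1 + D\right) \left(-669 + x\right)$)
$\frac{1}{w{\left(682,-310 \right)} + c{\left(15 + 3 \cdot 9 \right)}} = \frac{1}{\left(-669 + 682 - -207390 - 211420\right) - \frac{803}{4}} = \frac{1}{\left(-669 + 682 + 207390 - 211420\right) - \frac{803}{4}} = \frac{1}{-4017 - \frac{803}{4}} = \frac{1}{- \frac{16871}{4}} = - \frac{4}{16871}$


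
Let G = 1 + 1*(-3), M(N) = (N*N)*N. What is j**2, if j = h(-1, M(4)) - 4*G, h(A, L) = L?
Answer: 5184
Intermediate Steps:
M(N) = N**3 (M(N) = N**2*N = N**3)
G = -2 (G = 1 - 3 = -2)
j = 72 (j = 4**3 - 4*(-2) = 64 + 8 = 72)
j**2 = 72**2 = 5184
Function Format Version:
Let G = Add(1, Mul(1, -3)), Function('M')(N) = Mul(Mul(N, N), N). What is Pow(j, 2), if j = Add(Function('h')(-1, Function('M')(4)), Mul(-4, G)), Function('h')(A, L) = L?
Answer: 5184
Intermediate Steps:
Function('M')(N) = Pow(N, 3) (Function('M')(N) = Mul(Pow(N, 2), N) = Pow(N, 3))
G = -2 (G = Add(1, -3) = -2)
j = 72 (j = Add(Pow(4, 3), Mul(-4, -2)) = Add(64, 8) = 72)
Pow(j, 2) = Pow(72, 2) = 5184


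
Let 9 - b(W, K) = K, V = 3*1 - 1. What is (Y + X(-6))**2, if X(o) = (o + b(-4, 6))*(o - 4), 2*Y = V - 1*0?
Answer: 961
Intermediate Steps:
V = 2 (V = 3 - 1 = 2)
b(W, K) = 9 - K
Y = 1 (Y = (2 - 1*0)/2 = (2 + 0)/2 = (1/2)*2 = 1)
X(o) = (-4 + o)*(3 + o) (X(o) = (o + (9 - 1*6))*(o - 4) = (o + (9 - 6))*(-4 + o) = (o + 3)*(-4 + o) = (3 + o)*(-4 + o) = (-4 + o)*(3 + o))
(Y + X(-6))**2 = (1 + (-12 + (-6)**2 - 1*(-6)))**2 = (1 + (-12 + 36 + 6))**2 = (1 + 30)**2 = 31**2 = 961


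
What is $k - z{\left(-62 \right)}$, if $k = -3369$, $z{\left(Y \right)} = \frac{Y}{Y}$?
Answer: $-3370$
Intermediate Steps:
$z{\left(Y \right)} = 1$
$k - z{\left(-62 \right)} = -3369 - 1 = -3370$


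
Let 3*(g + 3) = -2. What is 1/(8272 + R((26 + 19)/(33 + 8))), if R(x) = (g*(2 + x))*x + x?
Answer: 1681/13886122 ≈ 0.00012106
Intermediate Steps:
g = -11/3 (g = -3 + (1/3)*(-2) = -3 - 2/3 = -11/3 ≈ -3.6667)
R(x) = x + x*(-22/3 - 11*x/3) (R(x) = (-11*(2 + x)/3)*x + x = (-22/3 - 11*x/3)*x + x = x*(-22/3 - 11*x/3) + x = x + x*(-22/3 - 11*x/3))
1/(8272 + R((26 + 19)/(33 + 8))) = 1/(8272 - (26 + 19)/(33 + 8)*(19 + 11*((26 + 19)/(33 + 8)))/3) = 1/(8272 - 45/41*(19 + 11*(45/41))/3) = 1/(8272 - 45*(1/41)*(19 + 11*(45*(1/41)))/3) = 1/(8272 - 1/3*45/41*(19 + 11*(45/41))) = 1/(8272 - 1/3*45/41*(19 + 495/41)) = 1/(8272 - 1/3*45/41*1274/41) = 1/(8272 - 19110/1681) = 1/(13886122/1681) = 1681/13886122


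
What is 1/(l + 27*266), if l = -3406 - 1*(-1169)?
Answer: 1/4945 ≈ 0.00020222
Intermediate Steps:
l = -2237 (l = -3406 + 1169 = -2237)
1/(l + 27*266) = 1/(-2237 + 27*266) = 1/(-2237 + 7182) = 1/4945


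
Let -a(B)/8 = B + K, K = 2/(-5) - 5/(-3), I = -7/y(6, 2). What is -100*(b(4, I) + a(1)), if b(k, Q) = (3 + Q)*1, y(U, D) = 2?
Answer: 5590/3 ≈ 1863.3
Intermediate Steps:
I = -7/2 ≈ -3.5000
b(k, Q) = 3 + Q
K = 19/15 (K = 2*(-1/5) - 5*(-1/3) = -2/5 + 5/3 = 19/15 ≈ 1.2667)
a(B) = -152/15 - 8*B (a(B) = -8*(B + 19/15) = -8*(19/15 + B) = -152/15 - 8*B)
-100*(b(4, I) + a(1)) = -100*((3 - 7/2) + (-152/15 - 8*1)) = -100*(-1/2 + (-152/15 - 8)) = -100*(-1/2 - 272/15) = -100*(-559/30) = 5590/3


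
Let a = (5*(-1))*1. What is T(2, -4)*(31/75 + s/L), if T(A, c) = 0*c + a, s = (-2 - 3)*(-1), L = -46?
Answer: -1051/690 ≈ -1.5232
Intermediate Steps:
s = 5 (s = -5*(-1) = 5)
a = -5 (a = -5*1 = -5)
T(A, c) = -5 (T(A, c) = 0*c - 5 = 0 - 5 = -5)
T(2, -4)*(31/75 + s/L) = -5*(31/75 + 5/(-46)) = -5*(31*(1/75) + 5*(-1/46)) = -5*(31/75 - 5/46) = -5*1051/3450 = -1051/690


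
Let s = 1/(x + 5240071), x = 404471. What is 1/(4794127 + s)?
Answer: 5644542/27060651204835 ≈ 2.0859e-7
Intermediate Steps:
s = 1/5644542 (s = 1/(404471 + 5240071) = 1/5644542 ≈ 1.7716e-7)
1/(4794127 + s) = 1/(4794127 + 1/5644542) = 1/(27060651204835/5644542) = 5644542/27060651204835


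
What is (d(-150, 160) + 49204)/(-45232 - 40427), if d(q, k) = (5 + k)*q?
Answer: -24454/85659 ≈ -0.28548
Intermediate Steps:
d(q, k) = q*(5 + k)
(d(-150, 160) + 49204)/(-45232 - 40427) = (-150*(5 + 160) + 49204)/(-45232 - 40427) = (-150*165 + 49204)/(-85659) = (-24750 + 49204)*(-1/85659) = 24454*(-1/85659) = -24454/85659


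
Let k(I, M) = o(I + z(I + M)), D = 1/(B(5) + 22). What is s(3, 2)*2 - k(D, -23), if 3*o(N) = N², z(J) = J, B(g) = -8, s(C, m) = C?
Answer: -24718/147 ≈ -168.15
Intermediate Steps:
o(N) = N²/3
D = 1/14 (D = 1/(-8 + 22) = 1/14 ≈ 0.071429)
k(I, M) = (M + 2*I)²/3 (k(I, M) = (I + (I + M))²/3 = (M + 2*I)²/3)
s(3, 2)*2 - k(D, -23) = 3*2 - (-23 + 2*(1/14))²/3 = 6 - (-23 + ⅐)²/3 = 6 - (-160/7)²/3 = 6 - 25600/(3*49) = 6 - 1*25600/147 = 6 - 25600/147 = -24718/147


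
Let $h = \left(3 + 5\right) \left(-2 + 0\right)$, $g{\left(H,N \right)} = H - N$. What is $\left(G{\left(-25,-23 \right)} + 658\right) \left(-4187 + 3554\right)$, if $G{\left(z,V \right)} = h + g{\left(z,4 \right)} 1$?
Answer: $-388029$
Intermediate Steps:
$h = -16$ ($h = 8 \left(-2\right) = -16$)
$G{\left(z,V \right)} = -20 + z$ ($G{\left(z,V \right)} = -16 + \left(z - 4\right) 1 = -16 + \left(-4 + z\right) 1 = -16 + \left(-4 + z\right) = -20 + z$)
$\left(G{\left(-25,-23 \right)} + 658\right) \left(-4187 + 3554\right) = \left(\left(-20 - 25\right) + 658\right) \left(-4187 + 3554\right) = \left(-45 + 658\right) \left(-633\right) = 613 \left(-633\right) = -388029$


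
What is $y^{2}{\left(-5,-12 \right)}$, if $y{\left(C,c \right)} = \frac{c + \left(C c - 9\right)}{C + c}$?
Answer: $\frac{1521}{289} \approx 5.263$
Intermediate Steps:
$y{\left(C,c \right)} = \frac{-9 + c + C c}{C + c}$ ($y{\left(C,c \right)} = \frac{c + \left(-9 + C c\right)}{C + c} = \frac{-9 + c + C c}{C + c}$)
$y^{2}{\left(-5,-12 \right)} = \left(\frac{-9 - 12 - -60}{-5 - 12}\right)^{2} = \left(\frac{-9 - 12 + 60}{-17}\right)^{2} = \left(\left(- \frac{1}{17}\right) 39\right)^{2} = \left(- \frac{39}{17}\right)^{2} = \frac{1521}{289}$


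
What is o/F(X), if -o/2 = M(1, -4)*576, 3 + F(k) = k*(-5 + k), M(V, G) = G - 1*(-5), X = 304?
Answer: -1152/90893 ≈ -0.012674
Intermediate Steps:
M(V, G) = 5 + G (M(V, G) = G + 5 = 5 + G)
F(k) = -3 + k*(-5 + k)
o = -1152 (o = -2*(5 - 4)*576 = -2*576 = -1152)
o/F(X) = -1152/(-3 + 304² - 5*304) = -1152/(-3 + 92416 - 1520) = -1152/90893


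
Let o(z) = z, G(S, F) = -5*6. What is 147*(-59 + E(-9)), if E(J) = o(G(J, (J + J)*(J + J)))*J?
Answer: 31017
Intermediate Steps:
G(S, F) = -30
E(J) = -30*J
147*(-59 + E(-9)) = 147*(-59 - 30*(-9)) = 147*(-59 + 270) = 147*211 = 31017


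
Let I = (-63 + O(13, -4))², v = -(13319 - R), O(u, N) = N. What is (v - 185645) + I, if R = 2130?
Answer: -192345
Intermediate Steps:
v = -11189 (v = -(13319 - 1*2130) = -(13319 - 2130) = -1*11189 = -11189)
I = 4489 (I = (-63 - 4)² = (-67)² = 4489)
(v - 185645) + I = (-11189 - 185645) + 4489 = -196834 + 4489 = -192345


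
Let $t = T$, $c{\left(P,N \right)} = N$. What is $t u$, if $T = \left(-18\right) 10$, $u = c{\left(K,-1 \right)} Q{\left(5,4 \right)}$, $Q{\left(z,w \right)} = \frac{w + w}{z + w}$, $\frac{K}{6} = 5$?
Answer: $160$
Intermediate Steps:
$K = 30$ ($K = 6 \cdot 5 = 30$)
$Q{\left(z,w \right)} = \frac{2 w}{w + z}$
$u = - \frac{8}{9}$ ($u = - \frac{2 \cdot 4}{4 + 5} = - \frac{2 \cdot 4}{9} = \left(-1\right) \frac{8}{9} = - \frac{8}{9} \approx -0.88889$)
$T = -180$
$t = -180$
$t u = \left(-180\right) \left(- \frac{8}{9}\right) = 160$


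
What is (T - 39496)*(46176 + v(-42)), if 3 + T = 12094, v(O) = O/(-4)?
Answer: -2531482065/2 ≈ -1.2657e+9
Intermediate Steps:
v(O) = -O/4 (v(O) = O*(-¼) = -O/4)
T = 12091 (T = -3 + 12094 = 12091)
(T - 39496)*(46176 + v(-42)) = (12091 - 39496)*(46176 - ¼*(-42)) = -27405*(46176 + 21/2) = -27405*92373/2 = -2531482065/2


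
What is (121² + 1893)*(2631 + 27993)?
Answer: 506337216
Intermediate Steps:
(121² + 1893)*(2631 + 27993) = (14641 + 1893)*30624 = 16534*30624 = 506337216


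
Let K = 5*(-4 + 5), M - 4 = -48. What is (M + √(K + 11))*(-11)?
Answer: 440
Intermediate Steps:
M = -44 (M = 4 - 48 = -44)
K = 5 (K = 5*1 = 5)
(M + √(K + 11))*(-11) = (-44 + √(5 + 11))*(-11) = (-44 + √16)*(-11) = (-44 + 4)*(-11) = -40*(-11) = 440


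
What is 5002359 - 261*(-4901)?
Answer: 6281520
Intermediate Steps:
5002359 - 261*(-4901) = 5002359 + 1279161 = 6281520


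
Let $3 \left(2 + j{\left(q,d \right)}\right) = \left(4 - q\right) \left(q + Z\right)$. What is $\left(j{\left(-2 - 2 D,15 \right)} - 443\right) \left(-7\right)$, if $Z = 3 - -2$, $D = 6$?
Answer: $3493$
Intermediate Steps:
$Z = 5$ ($Z = 3 + 2 = 5$)
$j{\left(q,d \right)} = -2 + \frac{\left(4 - q\right) \left(5 + q\right)}{3}$ ($j{\left(q,d \right)} = -2 + \frac{\left(4 - q\right) \left(q + 5\right)}{3} = -2 + \frac{\left(4 - q\right) \left(5 + q\right)}{3}$)
$\left(j{\left(-2 - 2 D,15 \right)} - 443\right) \left(-7\right) = \left(\left(\frac{14}{3} - \frac{-2 - 12}{3} - \frac{\left(-2 - 12\right)^{2}}{3}\right) - 443\right) \left(-7\right) = \left(\left(\frac{14}{3} - - \frac{14}{3} - \frac{\left(-14\right)^{2}}{3}\right) - 443\right) \left(-7\right) = \left(\left(\frac{14}{3} + \frac{14}{3} - \frac{196}{3}\right) - 443\right) \left(-7\right) = \left(-56 - 443\right) \left(-7\right) = \left(-499\right) \left(-7\right) = 3493$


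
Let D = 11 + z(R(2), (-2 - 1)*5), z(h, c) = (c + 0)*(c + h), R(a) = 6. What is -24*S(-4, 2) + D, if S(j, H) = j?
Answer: 242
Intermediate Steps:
z(h, c) = c*(c + h)
D = 146 (D = 11 + ((-2 - 1)*5)*((-2 - 1)*5 + 6) = 11 + (-3*5)*(-3*5 + 6) = 11 - 15*(-15 + 6) = 11 - 15*(-9) = 11 + 135 = 146)
-24*S(-4, 2) + D = -24*(-4) + 146 = 96 + 146 = 242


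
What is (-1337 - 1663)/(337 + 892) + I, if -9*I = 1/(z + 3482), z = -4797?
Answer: -35503771/14545215 ≈ -2.4409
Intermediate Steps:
I = 1/11835 (I = -1/(9*(-4797 + 3482)) = -⅑/(-1315) = -⅑*(-1/1315) = 1/11835 ≈ 8.4495e-5)
(-1337 - 1663)/(337 + 892) + I = (-1337 - 1663)/(337 + 892) + 1/11835 = -3000/1229 + 1/11835 = -35503771/14545215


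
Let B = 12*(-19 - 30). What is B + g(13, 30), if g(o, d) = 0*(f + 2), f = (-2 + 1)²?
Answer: -588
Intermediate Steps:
f = 1 (f = (-1)² = 1)
B = -588 (B = 12*(-49) = -588)
g(o, d) = 0 (g(o, d) = 0*(1 + 2) = 0*3 = 0)
B + g(13, 30) = -588 + 0 = -588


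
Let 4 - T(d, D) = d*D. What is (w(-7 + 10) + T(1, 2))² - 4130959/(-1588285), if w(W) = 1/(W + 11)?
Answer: 2145415649/311303860 ≈ 6.8917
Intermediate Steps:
T(d, D) = 4 - D*d (T(d, D) = 4 - d*D = 4 - D*d)
w(W) = 1/(11 + W)
(w(-7 + 10) + T(1, 2))² - 4130959/(-1588285) = (1/(11 + (-7 + 10)) + (4 - 1*2*1))² - 4130959/(-1588285) = (1/(11 + 3) + (4 - 2))² - 4130959*(-1)/1588285 = (1/14 + 2)² - 1*(-4130959/1588285) = (1/14 + 2)² + 4130959/1588285 = (29/14)² + 4130959/1588285 = 841/196 + 4130959/1588285 = 2145415649/311303860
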